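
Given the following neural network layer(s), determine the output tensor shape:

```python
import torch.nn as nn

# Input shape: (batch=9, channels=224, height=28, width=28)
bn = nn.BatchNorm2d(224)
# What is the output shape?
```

Input: (9, 224, 28, 28) -> Output: (9, 224, 28, 28)

Answer: (9, 224, 28, 28)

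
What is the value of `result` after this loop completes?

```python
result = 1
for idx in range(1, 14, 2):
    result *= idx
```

Product of 1, 3, 5, ... up to 13
`result` takes the values: 1 → 3 → 15 → 105 → 945 → 10395 → 135135

Answer: 135135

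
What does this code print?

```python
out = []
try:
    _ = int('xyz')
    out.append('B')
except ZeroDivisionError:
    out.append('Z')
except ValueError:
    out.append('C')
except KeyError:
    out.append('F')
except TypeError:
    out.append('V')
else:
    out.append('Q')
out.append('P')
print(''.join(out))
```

Execution trace: 'C' (except ValueError) → 'P' (after the try/except). Output: CP

Answer: CP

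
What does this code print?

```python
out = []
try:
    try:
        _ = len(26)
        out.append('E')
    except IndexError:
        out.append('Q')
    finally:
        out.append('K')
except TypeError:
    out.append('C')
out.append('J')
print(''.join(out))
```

Execution trace: 'K' (finally) → 'C' (outer except TypeError) → 'J' (after the try/except). Output: KCJ

Answer: KCJ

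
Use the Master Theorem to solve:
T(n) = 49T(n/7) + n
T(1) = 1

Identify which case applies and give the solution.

a=49, b=7, f(n)=n. log_7(49) = 2. Since c=1 < 2, Case 1 applies: T(n) = Θ(n^log_b(a)) = O(n^2).

Answer: O(n^2) - Case 1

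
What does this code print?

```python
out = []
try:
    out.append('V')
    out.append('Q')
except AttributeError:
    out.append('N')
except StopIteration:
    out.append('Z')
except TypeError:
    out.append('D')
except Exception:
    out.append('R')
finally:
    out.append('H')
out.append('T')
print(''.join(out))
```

Execution trace: 'V' (try body) → 'Q' (try body, no exception) → 'H' (finally) → 'T' (after the try/except). Output: VQHT

Answer: VQHT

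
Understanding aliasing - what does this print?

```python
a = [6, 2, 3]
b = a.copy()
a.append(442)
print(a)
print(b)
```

Key concept: list.copy() creates independent copy.
Step by step:
`a = [6, 2, 3]` → a = [6, 2, 3]
`b = a.copy()` → b = [6, 2, 3]
`a.append(442)` → a = [6, 2, 3, 442]
`print(a)` → prints [6, 2, 3, 442]
`print(b)` → prints [6, 2, 3]

Answer:
[6, 2, 3, 442]
[6, 2, 3]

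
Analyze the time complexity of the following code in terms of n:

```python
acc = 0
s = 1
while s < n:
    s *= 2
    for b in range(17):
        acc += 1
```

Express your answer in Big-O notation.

Each loop level contributes: log n × 1. Multiplying the contributions gives O(log n).

Answer: O(log n)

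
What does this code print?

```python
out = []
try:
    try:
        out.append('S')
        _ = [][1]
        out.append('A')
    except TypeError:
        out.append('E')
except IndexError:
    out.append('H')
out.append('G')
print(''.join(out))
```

Execution trace: 'S' (try body) → 'H' (outer except IndexError) → 'G' (after the try/except). Output: SHG

Answer: SHG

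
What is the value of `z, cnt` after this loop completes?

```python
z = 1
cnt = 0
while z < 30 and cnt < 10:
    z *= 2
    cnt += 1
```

Double until >= 30 or 10 iterations
`z, cnt` takes the values: (1, 0) → (2, 0) → (2, 1) → (4, 1) → (4, 2) → (8, 2) → (8, 3) → (16, 3) → (16, 4) → (32, 4) → (32, 5)

Answer: 32, 5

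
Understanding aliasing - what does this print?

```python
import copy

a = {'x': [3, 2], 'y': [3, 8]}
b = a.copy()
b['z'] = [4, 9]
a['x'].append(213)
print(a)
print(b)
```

Key concept: shallow copy of dict with mutable values.
Step by step:
`a = {'x': [3, 2], 'y': [3, 8]}` → a = {'x': [3, 2], 'y': [3, 8]}
`b = a.copy()` → b = {'x': [3, 2], 'y': [3, 8]}
`b['z'] = [4, 9]` → b = {'x': [3, 2], 'y': [3, 8], 'z': [4, 9]}
`a['x'].append(213)` → a = {'x': [3, 2, 213], 'y': [3, 8]}; b = {'x': [3, 2, 213], 'y': [3, 8], 'z': [4, 9]}
`print(a)` → prints {'x': [3, 2, 213], 'y': [3, 8]}
`print(b)` → prints {'x': [3, 2, 213], 'y': [3, 8], 'z': [4, 9]}

Answer:
{'x': [3, 2, 213], 'y': [3, 8]}
{'x': [3, 2, 213], 'y': [3, 8], 'z': [4, 9]}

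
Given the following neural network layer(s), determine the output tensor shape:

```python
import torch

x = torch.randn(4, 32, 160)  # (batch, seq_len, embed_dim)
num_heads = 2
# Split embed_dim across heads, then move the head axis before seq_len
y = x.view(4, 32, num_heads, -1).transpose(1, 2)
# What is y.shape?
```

Input: (4, 32, 160) -> head_dim = 160 // 2 = 80; after view: (4, 32, 2, 80) -> after transpose(1, 2): (4, 2, 32, 80) -> Output: (4, 2, 32, 80)

Answer: (4, 2, 32, 80)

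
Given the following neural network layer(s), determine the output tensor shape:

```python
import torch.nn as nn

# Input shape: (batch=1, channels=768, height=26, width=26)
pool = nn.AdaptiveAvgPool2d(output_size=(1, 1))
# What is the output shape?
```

Input: (1, 768, 26, 26) -> Output: (1, 768, 1, 1)

Answer: (1, 768, 1, 1)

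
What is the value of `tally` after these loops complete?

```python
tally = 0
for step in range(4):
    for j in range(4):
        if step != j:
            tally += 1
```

4² - 4 (exclude diagonal)
`tally` takes the values: 0 → 1 → 2 → 3 → 4 → 5 → 6 → 7 → 8 → 9 → 10 → 11 → 12

Answer: 12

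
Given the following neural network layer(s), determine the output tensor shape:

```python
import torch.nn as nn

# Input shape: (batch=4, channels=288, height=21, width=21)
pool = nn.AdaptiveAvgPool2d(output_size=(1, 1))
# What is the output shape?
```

Input: (4, 288, 21, 21) -> Output: (4, 288, 1, 1)

Answer: (4, 288, 1, 1)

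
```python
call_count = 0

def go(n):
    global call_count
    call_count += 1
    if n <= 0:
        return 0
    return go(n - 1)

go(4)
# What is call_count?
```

Linear recursion stepping by 1: 5 calls from n=4 down to ≤0.

Answer: 5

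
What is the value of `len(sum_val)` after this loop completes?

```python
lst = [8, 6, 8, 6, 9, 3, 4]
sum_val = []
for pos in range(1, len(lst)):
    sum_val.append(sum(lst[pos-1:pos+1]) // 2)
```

Number of 2-element averages
`sum_val` takes the values: [] → [7] → [7, 7] → [7, 7, 7] → [7, 7, 7, 7] → [7, 7, 7, 7, 6] → [7, 7, 7, 7, 6, 3]
So `len(sum_val)` = 6

Answer: 6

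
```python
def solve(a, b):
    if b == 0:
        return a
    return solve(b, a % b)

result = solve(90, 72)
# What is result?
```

solve(90, 72) -> solve(72, 18) -> solve(18, 0) -> 18

Answer: 18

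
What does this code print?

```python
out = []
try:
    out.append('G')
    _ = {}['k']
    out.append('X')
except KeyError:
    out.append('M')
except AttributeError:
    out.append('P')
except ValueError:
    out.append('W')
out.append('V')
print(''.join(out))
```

Execution trace: 'G' (try body) → 'M' (except KeyError) → 'V' (after the try/except). Output: GMV

Answer: GMV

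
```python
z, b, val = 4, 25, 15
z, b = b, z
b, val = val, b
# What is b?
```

Trace:
`z, b, val = 4, 25, 15` → z = 4; b = 25; val = 15
`z, b = b, z` → z = 25; b = 4
`b, val = val, b` → b = 15; val = 4
So b = 15

Answer: 15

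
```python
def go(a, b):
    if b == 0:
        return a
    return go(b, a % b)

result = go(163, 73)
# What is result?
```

go(163, 73) -> go(73, 17) -> go(17, 5) -> go(5, 2) -> go(2, 1) -> go(1, 0) -> 1

Answer: 1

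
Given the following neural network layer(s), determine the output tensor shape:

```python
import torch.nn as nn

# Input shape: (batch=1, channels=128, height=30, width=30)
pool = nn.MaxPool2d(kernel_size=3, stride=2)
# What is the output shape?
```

Input: (1, 128, 30, 30) -> Output: (1, 128, 14, 14)

Answer: (1, 128, 14, 14)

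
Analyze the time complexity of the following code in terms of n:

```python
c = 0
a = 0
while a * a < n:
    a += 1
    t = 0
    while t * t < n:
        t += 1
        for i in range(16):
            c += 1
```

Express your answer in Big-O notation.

Each loop level contributes: √n × √n × 1. Multiplying the contributions gives O(n).

Answer: O(n)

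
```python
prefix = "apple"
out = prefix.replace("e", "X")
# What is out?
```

Trace:
`prefix = "apple"` → prefix = 'apple'
`out = prefix.replace("e", "X")` → out = 'applX'
So out = 'applX'

Answer: 'applX'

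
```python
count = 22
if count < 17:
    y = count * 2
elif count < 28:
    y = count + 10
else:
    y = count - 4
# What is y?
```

Trace:
`count = 22` → count = 22
`if count < 17: ...` → count < 17 is False, count < 28 is True → y = 32
So y = 32

Answer: 32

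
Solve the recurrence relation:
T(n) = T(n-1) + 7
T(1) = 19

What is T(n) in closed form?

Unrolling: T(n) = T(1) + 7·(n-1) = 19 + 7(n-1) = 7n + 12.

Answer: T(n) = 7n + 12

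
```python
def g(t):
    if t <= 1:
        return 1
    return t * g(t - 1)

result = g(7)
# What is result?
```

g(7) = 7 * 6 * 5 * 4 * 3 * 2 * 1 = 5040

Answer: 5040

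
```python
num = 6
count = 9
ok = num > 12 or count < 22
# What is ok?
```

Trace:
`num = 6` → num = 6
`count = 9` → count = 9
`ok = num > 12 or count < 22` → ok = True
So ok = True

Answer: True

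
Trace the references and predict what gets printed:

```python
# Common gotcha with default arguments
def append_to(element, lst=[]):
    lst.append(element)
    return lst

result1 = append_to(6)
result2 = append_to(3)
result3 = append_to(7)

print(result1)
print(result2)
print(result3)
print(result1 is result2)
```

Key concept: mutable default argument gotcha.
Step by step:
`result1 = append_to(6)` → result1 = [6]
`result2 = append_to(3)` → result1 = [6, 3] (same object as result2); result2 = [6, 3] (same object as result1)
`result3 = append_to(7)` → result1 = [6, 3, 7] (same object as result2, result3); result2 = [6, 3, 7] (same object as result1, result3); result3 = [6, 3, 7] (same object as result1, result2)
`print(result1)` → prints [6, 3, 7]
`print(result2)` → prints [6, 3, 7]
`print(result3)` → prints [6, 3, 7]
`print(result1 is result2)` → prints True

Answer:
[6, 3, 7]
[6, 3, 7]
[6, 3, 7]
True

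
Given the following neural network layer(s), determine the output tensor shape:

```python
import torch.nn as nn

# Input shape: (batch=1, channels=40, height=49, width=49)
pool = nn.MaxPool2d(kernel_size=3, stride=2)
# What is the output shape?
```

Input: (1, 40, 49, 49) -> Output: (1, 40, 24, 24)

Answer: (1, 40, 24, 24)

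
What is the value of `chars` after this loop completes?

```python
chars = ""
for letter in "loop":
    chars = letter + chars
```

Reverse 'loop'
`chars` takes the values: "" → "l" → "ol" → "ool" → "pool"

Answer: "pool"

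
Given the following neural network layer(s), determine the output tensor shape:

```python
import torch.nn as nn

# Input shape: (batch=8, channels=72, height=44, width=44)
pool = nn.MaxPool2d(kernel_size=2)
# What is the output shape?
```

Input: (8, 72, 44, 44) -> Output: (8, 72, 22, 22)

Answer: (8, 72, 22, 22)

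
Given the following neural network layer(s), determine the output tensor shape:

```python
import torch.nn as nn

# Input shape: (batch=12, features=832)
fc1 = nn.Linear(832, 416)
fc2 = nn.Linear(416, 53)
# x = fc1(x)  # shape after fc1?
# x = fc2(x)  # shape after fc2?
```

Input: (12, 832) -> after fc1: (12, 416) -> Output: (12, 53)

Answer: (12, 53)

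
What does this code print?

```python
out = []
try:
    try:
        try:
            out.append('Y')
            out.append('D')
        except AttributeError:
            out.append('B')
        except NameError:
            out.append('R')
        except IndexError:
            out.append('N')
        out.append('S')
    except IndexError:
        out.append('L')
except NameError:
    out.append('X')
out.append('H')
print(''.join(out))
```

Execution trace: 'Y' (inner try body) → 'D' (inner try body, no exception) → 'S' (try body, no exception) → 'H' (after the try/except). Output: YDSH

Answer: YDSH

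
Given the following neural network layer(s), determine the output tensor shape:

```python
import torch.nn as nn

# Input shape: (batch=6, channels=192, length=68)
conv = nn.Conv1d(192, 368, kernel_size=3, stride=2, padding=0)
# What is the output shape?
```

Input: (6, 192, 68) -> Output: (6, 368, 33)

Answer: (6, 368, 33)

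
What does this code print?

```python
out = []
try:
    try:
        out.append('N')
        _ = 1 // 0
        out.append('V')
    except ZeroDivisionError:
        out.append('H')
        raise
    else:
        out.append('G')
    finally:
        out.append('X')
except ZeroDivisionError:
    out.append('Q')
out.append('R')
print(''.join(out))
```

Execution trace: 'N' (inner try body) → 'H' (inner except ZeroDivisionError) → 'X' (inner finally) → 'Q' (outer except ZeroDivisionError) → 'R' (after the try/except). Output: NHXQR

Answer: NHXQR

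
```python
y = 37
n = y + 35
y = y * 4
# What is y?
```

Trace:
`y = 37` → y = 37
`n = y + 35` → n = 72
`y = y * 4` → y = 148
So y = 148

Answer: 148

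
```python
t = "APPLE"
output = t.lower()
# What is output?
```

Trace:
`t = "APPLE"` → t = 'APPLE'
`output = t.lower()` → output = 'apple'
So output = 'apple'

Answer: 'apple'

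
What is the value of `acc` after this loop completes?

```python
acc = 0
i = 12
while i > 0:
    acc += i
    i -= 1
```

Sum 12 down to 1
`acc` takes the values: 0 → 12 → 23 → 33 → 42 → 50 → 57 → 63 → 68 → 72 → 75 → 77 → 78

Answer: 78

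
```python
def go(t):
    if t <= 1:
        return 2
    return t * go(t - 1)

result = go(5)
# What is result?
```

go(5) = 5 * 4 * 3 * 2 * 2 = 240

Answer: 240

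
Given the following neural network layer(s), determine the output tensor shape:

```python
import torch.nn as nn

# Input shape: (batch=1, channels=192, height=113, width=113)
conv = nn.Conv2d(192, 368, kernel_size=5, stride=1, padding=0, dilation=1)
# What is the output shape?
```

Input: (1, 192, 113, 113) -> Output: (1, 368, 109, 109)

Answer: (1, 368, 109, 109)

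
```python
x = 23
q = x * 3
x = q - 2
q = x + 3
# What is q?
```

Trace:
`x = 23` → x = 23
`q = x * 3` → q = 69
`x = q - 2` → x = 67
`q = x + 3` → q = 70
So q = 70

Answer: 70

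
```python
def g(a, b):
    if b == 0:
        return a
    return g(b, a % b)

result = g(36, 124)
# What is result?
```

g(36, 124) -> g(124, 36) -> g(36, 16) -> g(16, 4) -> g(4, 0) -> 4

Answer: 4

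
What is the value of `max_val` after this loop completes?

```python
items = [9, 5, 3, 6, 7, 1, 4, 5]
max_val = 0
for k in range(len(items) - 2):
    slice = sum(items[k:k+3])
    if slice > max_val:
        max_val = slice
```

Max sum of 3-element window in [9, 5, 3, 6, 7, 1, 4, 5]
`max_val` takes the values: 0 → 17

Answer: 17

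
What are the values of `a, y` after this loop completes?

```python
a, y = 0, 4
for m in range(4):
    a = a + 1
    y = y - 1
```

a goes 0→4, y goes 4→0
`a, y` takes the values: (0, 4) → (1, 4) → (1, 3) → (2, 3) → (2, 2) → (3, 2) → (3, 1) → (4, 1) → (4, 0)

Answer: 4, 0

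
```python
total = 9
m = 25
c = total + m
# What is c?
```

Trace:
`total = 9` → total = 9
`m = 25` → m = 25
`c = total + m` → c = 34
So c = 34

Answer: 34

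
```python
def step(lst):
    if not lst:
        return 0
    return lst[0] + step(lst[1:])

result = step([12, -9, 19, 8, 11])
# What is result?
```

12 + (-9) + 19 + 8 + 11 + 0 = 41

Answer: 41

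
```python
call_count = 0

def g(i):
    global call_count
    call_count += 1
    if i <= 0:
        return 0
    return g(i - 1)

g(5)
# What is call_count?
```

Linear recursion stepping by 1: 6 calls from i=5 down to ≤0.

Answer: 6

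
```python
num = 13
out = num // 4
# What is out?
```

Trace:
`num = 13` → num = 13
`out = num // 4` → out = 3
So out = 3

Answer: 3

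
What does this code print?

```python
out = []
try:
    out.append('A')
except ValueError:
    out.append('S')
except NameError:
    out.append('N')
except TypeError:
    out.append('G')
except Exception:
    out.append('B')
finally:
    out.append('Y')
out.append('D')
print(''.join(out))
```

Execution trace: 'A' (try body, no exception) → 'Y' (finally) → 'D' (after the try/except). Output: AYD

Answer: AYD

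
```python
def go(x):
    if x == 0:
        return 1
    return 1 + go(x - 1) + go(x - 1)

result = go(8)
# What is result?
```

go(x) = 1 + 2·go(x-1), go(0)=1. Closed form: (1+1)·2^8 - 1 = 511.

Answer: 511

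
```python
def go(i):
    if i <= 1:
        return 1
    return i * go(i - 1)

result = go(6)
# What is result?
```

go(6) = 6 * 5 * 4 * 3 * 2 * 1 = 720

Answer: 720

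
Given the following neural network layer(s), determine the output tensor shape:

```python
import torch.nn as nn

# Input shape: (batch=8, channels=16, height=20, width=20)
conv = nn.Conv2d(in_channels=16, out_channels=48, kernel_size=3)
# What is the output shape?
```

Input: (8, 16, 20, 20) -> Output: (8, 48, 18, 18)

Answer: (8, 48, 18, 18)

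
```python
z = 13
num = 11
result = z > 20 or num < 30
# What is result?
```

Trace:
`z = 13` → z = 13
`num = 11` → num = 11
`result = z > 20 or num < 30` → result = True
So result = True

Answer: True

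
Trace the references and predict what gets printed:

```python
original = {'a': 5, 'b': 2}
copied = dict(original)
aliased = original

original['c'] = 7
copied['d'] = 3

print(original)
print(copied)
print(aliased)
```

Key concept: dict() creates copy, assignment creates alias.
Step by step:
`original = {'a': 5, 'b': 2}` → original = {'a': 5, 'b': 2}
`copied = dict(original)` → copied = {'a': 5, 'b': 2}
`aliased = original` → aliased = {'a': 5, 'b': 2} (same object as original)
`original['c'] = 7` → original = {'a': 5, 'b': 2, 'c': 7} (same object as aliased); aliased = {'a': 5, 'b': 2, 'c': 7} (same object as original)
`copied['d'] = 3` → copied = {'a': 5, 'b': 2, 'd': 3}
`print(original)` → prints {'a': 5, 'b': 2, 'c': 7}
`print(copied)` → prints {'a': 5, 'b': 2, 'd': 3}
`print(aliased)` → prints {'a': 5, 'b': 2, 'c': 7}

Answer:
{'a': 5, 'b': 2, 'c': 7}
{'a': 5, 'b': 2, 'd': 3}
{'a': 5, 'b': 2, 'c': 7}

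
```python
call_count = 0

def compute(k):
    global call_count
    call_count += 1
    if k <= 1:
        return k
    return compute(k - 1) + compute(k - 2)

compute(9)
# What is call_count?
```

Calls(k) = 1 + Calls(k-1) + Calls(k-2); Calls(0)=Calls(1)=1. For k=9 this gives 109.

Answer: 109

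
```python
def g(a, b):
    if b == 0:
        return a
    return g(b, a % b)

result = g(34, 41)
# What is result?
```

g(34, 41) -> g(41, 34) -> g(34, 7) -> g(7, 6) -> g(6, 1) -> g(1, 0) -> 1

Answer: 1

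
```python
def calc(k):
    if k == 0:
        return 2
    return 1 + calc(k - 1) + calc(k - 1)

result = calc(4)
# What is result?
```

calc(k) = 1 + 2·calc(k-1), calc(0)=2. Closed form: (2+1)·2^4 - 1 = 47.

Answer: 47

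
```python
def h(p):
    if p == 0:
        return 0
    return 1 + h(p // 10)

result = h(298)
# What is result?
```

Count of digits of 298: 3

Answer: 3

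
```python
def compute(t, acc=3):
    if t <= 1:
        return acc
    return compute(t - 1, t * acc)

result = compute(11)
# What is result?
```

Accumulator trace (n, acc): (11, 3) -> (10, 33) -> (9, 330) -> (8, 2970) -> (7, 23760) -> (6, 166320) -> (5, 997920) -> (4, 4989600) -> (3, 19958400) -> (2, 59875200) -> (1, 119750400) -> return 119750400

Answer: 119750400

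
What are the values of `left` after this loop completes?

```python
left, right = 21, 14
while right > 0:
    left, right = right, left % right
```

GCD of 21 and 14
`left` takes the values: 21 → 14 → 7

Answer: 7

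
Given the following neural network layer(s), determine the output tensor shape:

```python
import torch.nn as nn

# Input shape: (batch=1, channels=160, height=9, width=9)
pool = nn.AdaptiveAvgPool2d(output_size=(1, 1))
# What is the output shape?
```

Input: (1, 160, 9, 9) -> Output: (1, 160, 1, 1)

Answer: (1, 160, 1, 1)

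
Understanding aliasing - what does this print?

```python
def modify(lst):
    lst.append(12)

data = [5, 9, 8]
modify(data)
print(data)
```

Key concept: function modifies passed list.
Step by step:
`data = [5, 9, 8]` → data = [5, 9, 8]
`modify(data)` → data = [5, 9, 8, 12]
`print(data)` → prints [5, 9, 8, 12]

Answer: [5, 9, 8, 12]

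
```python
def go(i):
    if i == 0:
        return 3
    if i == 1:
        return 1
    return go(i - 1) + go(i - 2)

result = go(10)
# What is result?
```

Build up from base cases: go(0)=3, go(1)=1, go(2)=4, go(3)=5, go(4)=9, go(5)=14, go(6)=23, ..., go(10)=157

Answer: 157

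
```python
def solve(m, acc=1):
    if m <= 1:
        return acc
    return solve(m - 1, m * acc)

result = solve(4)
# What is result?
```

Accumulator trace (n, acc): (4, 1) -> (3, 4) -> (2, 12) -> (1, 24) -> return 24

Answer: 24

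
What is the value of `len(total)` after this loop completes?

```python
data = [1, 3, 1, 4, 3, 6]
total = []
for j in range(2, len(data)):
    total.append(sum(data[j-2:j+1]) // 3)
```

Number of 3-element averages
`total` takes the values: [] → [1] → [1, 2] → [1, 2, 2] → [1, 2, 2, 4]
So `len(total)` = 4

Answer: 4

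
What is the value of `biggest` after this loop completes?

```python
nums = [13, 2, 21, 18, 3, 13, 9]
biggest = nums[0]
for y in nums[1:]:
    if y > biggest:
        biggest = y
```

Maximum of [13, 2, 21, 18, 3, 13, 9]
`biggest` takes the values: 13 → 21

Answer: 21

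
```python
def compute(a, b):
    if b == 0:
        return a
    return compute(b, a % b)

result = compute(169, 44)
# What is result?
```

compute(169, 44) -> compute(44, 37) -> compute(37, 7) -> compute(7, 2) -> compute(2, 1) -> compute(1, 0) -> 1

Answer: 1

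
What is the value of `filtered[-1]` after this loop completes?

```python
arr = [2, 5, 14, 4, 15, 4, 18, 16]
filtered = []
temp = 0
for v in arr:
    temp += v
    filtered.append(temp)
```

Cumulative sum ends at 78
`filtered` takes the values: [] → [2] → [2, 7] → [2, 7, 21] → [2, 7, 21, 25] → [2, 7, 21, 25, 40] → [2, 7, 21, 25, 40, 44] → [2, 7, 21, 25, 40, 44, 62] → [2, 7, 21, 25, 40, 44, 62, 78]
So `filtered[-1]` = 78

Answer: 78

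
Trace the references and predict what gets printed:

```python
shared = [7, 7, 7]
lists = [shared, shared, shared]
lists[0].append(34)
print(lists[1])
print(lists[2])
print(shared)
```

Key concept: list of same reference.
Step by step:
`shared = [7, 7, 7]` → shared = [7, 7, 7]
`lists = [shared, shared, shared]` → lists = [[7, 7, 7], [7, 7, 7], [7, 7, 7]]
`lists[0].append(34)` → shared = [7, 7, 7, 34]; lists = [[7, 7, 7, 34], [7, 7, 7, 34], [7, 7, 7, 34]]
`print(lists[1])` → prints [7, 7, 7, 34]
`print(lists[2])` → prints [7, 7, 7, 34]
`print(shared)` → prints [7, 7, 7, 34]

Answer:
[7, 7, 7, 34]
[7, 7, 7, 34]
[7, 7, 7, 34]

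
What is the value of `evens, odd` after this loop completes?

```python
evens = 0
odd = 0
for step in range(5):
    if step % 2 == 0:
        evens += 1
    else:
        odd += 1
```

Count evens and odds in range(5)
`evens, odd` takes the values: (0, 0) → (1, 0) → (1, 1) → (2, 1) → (2, 2) → (3, 2)

Answer: 3, 2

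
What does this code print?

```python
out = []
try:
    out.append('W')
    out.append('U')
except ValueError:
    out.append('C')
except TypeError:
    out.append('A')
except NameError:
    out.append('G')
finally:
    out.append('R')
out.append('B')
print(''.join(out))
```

Execution trace: 'W' (try body) → 'U' (try body, no exception) → 'R' (finally) → 'B' (after the try/except). Output: WURB

Answer: WURB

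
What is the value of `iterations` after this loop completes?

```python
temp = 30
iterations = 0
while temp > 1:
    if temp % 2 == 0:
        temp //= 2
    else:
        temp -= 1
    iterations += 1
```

Steps to reduce 30 to 1
`iterations` takes the values: 0 → 1 → 2 → 3 → 4 → 5 → 6 → 7

Answer: 7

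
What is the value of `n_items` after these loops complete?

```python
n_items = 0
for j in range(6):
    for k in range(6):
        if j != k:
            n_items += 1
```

6² - 6 (exclude diagonal)
`n_items` takes the values: 0 → 1 → 2 → 3 → 4 → 5 → 6 → 7 → 8 → 9 → 10 → 11 → 12 → 13 → 14 → 15 → 16 → 17 → 18 → 19 → 20 → 21 → 22 → 23 → 24 → 25 → 26 → 27 → 28 → 29 → 30

Answer: 30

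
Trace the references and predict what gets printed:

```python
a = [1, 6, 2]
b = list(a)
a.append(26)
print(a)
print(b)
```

Key concept: list() constructor creates copy.
Step by step:
`a = [1, 6, 2]` → a = [1, 6, 2]
`b = list(a)` → b = [1, 6, 2]
`a.append(26)` → a = [1, 6, 2, 26]
`print(a)` → prints [1, 6, 2, 26]
`print(b)` → prints [1, 6, 2]

Answer:
[1, 6, 2, 26]
[1, 6, 2]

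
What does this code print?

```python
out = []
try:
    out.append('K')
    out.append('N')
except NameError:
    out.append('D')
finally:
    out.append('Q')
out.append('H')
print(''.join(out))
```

Execution trace: 'K' (try body) → 'N' (try body, no exception) → 'Q' (finally) → 'H' (after the try/except). Output: KNQH

Answer: KNQH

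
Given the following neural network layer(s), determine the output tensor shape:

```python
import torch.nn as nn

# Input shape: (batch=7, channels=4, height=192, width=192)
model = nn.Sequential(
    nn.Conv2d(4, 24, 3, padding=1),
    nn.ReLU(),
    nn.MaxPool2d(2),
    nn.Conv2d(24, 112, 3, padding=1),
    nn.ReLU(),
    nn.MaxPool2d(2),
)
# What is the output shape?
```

Input: (7, 4, 192, 192) -> after first Conv2d: (7, 24, 192, 192) -> after first MaxPool2d: (7, 24, 96, 96) -> after second Conv2d: (7, 112, 96, 96) -> Output: (7, 112, 48, 48)

Answer: (7, 112, 48, 48)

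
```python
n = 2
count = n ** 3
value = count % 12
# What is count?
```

Trace:
`n = 2` → n = 2
`count = n ** 3` → count = 8
`value = count % 12` → value = 8
So count = 8

Answer: 8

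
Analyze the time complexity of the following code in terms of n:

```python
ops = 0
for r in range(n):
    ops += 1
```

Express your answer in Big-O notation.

Each loop level contributes: n. Multiplying the contributions gives O(n).

Answer: O(n)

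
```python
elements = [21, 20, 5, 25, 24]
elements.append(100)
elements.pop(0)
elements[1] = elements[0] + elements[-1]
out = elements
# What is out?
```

Trace:
`elements = [21, 20, 5, 25, 24]` → elements = [21, 20, 5, 25, 24]
`elements.append(100)` → elements = [21, 20, 5, 25, 24, 100]
`elements.pop(0)` → elements = [20, 5, 25, 24, 100]
`elements[1] = elements[0] + elements[-1]` → elements = [20, 120, 25, 24, 100]
`out = elements` → out = [20, 120, 25, 24, 100]
So out = [20, 120, 25, 24, 100]

Answer: [20, 120, 25, 24, 100]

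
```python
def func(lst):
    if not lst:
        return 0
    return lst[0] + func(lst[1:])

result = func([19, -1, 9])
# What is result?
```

19 + (-1) + 9 + 0 = 27

Answer: 27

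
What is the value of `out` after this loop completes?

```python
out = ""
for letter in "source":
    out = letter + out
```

Reverse 'source'
`out` takes the values: "" → "s" → "os" → "uos" → "ruos" → "cruos" → "ecruos"

Answer: "ecruos"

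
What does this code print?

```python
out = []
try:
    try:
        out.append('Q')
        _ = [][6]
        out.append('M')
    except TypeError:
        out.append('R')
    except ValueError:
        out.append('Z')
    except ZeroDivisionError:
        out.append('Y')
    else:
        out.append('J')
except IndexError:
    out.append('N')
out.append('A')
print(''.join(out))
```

Execution trace: 'Q' (inner try body) → 'N' (outer except IndexError) → 'A' (after the try/except). Output: QNA

Answer: QNA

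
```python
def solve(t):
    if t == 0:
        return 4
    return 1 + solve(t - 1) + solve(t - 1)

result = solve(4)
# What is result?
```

solve(t) = 1 + 2·solve(t-1), solve(0)=4. Closed form: (4+1)·2^4 - 1 = 79.

Answer: 79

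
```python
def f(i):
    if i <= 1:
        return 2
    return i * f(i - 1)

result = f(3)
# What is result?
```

f(3) = 3 * 2 * 2 = 12

Answer: 12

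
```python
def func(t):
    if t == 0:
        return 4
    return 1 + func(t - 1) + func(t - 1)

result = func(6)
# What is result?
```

func(t) = 1 + 2·func(t-1), func(0)=4. Closed form: (4+1)·2^6 - 1 = 319.

Answer: 319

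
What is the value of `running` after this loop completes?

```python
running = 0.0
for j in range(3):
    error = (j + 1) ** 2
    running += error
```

Sum of squared losses 1² + 2² + ... + 3²
`running` takes the values: 0.0 → 1.0 → 5.0 → 14.0

Answer: 14.0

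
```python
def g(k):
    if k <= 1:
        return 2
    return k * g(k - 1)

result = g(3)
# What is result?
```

g(3) = 3 * 2 * 2 = 12

Answer: 12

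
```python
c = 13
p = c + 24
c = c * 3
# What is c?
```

Trace:
`c = 13` → c = 13
`p = c + 24` → p = 37
`c = c * 3` → c = 39
So c = 39

Answer: 39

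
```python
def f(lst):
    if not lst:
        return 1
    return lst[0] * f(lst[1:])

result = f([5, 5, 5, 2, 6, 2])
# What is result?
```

Product over [5, 5, 5, 2, 6, 2] = 5 * 5 * 5 * 2 * 6 * 2 = 3000

Answer: 3000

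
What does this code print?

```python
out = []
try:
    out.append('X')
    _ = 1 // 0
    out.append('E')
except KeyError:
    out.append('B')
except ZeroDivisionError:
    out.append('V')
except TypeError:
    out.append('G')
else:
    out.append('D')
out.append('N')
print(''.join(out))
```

Execution trace: 'X' (try body) → 'V' (except ZeroDivisionError) → 'N' (after the try/except). Output: XVN

Answer: XVN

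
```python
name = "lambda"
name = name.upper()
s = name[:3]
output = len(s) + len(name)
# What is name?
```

Trace:
`name = "lambda"` → name = 'lambda'
`name = name.upper()` → name = 'LAMBDA'
`s = name[:3]` → s = 'LAM'
`output = len(s) + len(name)` → output = 9
So name = 'LAMBDA'

Answer: 'LAMBDA'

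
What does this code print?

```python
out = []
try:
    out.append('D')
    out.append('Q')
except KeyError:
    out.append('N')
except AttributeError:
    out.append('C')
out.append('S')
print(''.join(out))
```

Execution trace: 'D' (try body) → 'Q' (try body, no exception) → 'S' (after the try/except). Output: DQS

Answer: DQS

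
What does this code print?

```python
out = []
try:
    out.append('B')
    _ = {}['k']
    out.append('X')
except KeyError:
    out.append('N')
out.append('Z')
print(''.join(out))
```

Execution trace: 'B' (try body) → 'N' (except KeyError) → 'Z' (after the try/except). Output: BNZ

Answer: BNZ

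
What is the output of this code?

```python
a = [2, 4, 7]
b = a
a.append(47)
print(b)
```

Key concept: basic list aliasing.
Step by step:
`a = [2, 4, 7]` → a = [2, 4, 7]
`b = a` → b = [2, 4, 7] (same object as a)
`a.append(47)` → a = [2, 4, 7, 47] (same object as b); b = [2, 4, 7, 47] (same object as a)
`print(b)` → prints [2, 4, 7, 47]

Answer: [2, 4, 7, 47]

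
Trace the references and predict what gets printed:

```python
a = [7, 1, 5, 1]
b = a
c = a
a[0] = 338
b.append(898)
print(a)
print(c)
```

Key concept: multiple aliases.
Step by step:
`a = [7, 1, 5, 1]` → a = [7, 1, 5, 1]
`b = a` → b = [7, 1, 5, 1] (same object as a)
`c = a` → c = [7, 1, 5, 1] (same object as a, b)
`a[0] = 338` → a = [338, 1, 5, 1] (same object as b, c); b = [338, 1, 5, 1] (same object as a, c); c = [338, 1, 5, 1] (same object as a, b)
`b.append(898)` → a = [338, 1, 5, 1, 898] (same object as b, c); b = [338, 1, 5, 1, 898] (same object as a, c); c = [338, 1, 5, 1, 898] (same object as a, b)
`print(a)` → prints [338, 1, 5, 1, 898]
`print(c)` → prints [338, 1, 5, 1, 898]

Answer:
[338, 1, 5, 1, 898]
[338, 1, 5, 1, 898]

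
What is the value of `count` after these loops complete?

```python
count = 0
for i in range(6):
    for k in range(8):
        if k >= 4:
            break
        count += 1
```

Inner breaks at 4, outer runs 6 times
`count` takes the values: 0 → 1 → 2 → 3 → 4 → 5 → 6 → 7 → 8 → 9 → 10 → 11 → 12 → 13 → 14 → 15 → 16 → 17 → 18 → 19 → 20 → 21 → 22 → 23 → 24

Answer: 24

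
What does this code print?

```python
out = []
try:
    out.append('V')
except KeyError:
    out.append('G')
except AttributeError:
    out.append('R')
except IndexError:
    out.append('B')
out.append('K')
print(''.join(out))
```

Execution trace: 'V' (try body, no exception) → 'K' (after the try/except). Output: VK

Answer: VK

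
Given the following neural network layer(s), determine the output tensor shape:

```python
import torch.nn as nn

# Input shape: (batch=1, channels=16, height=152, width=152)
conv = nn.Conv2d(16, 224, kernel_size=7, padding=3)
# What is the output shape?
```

Input: (1, 16, 152, 152) -> Output: (1, 224, 152, 152)

Answer: (1, 224, 152, 152)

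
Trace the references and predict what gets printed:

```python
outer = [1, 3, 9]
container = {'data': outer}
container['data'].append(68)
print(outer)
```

Key concept: dict holds reference to list.
Step by step:
`outer = [1, 3, 9]` → outer = [1, 3, 9]
`container = {'data': outer}` → container = {'data': [1, 3, 9]}
`container['data'].append(68)` → outer = [1, 3, 9, 68]; container = {'data': [1, 3, 9, 68]}
`print(outer)` → prints [1, 3, 9, 68]

Answer: [1, 3, 9, 68]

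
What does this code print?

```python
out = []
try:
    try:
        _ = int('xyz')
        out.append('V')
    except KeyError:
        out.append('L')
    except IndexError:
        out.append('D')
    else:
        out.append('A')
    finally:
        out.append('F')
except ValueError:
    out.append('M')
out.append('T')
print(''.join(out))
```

Execution trace: 'F' (finally) → 'M' (outer except ValueError) → 'T' (after the try/except). Output: FMT

Answer: FMT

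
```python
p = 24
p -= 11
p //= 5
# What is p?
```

Trace:
`p = 24` → p = 24
`p -= 11` → p = 13
`p //= 5` → p = 2
So p = 2

Answer: 2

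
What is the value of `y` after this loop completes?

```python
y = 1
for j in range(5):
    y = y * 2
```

Multiply by 2, 5 times: 1 * 2^5 = 32
`y` takes the values: 1 → 2 → 4 → 8 → 16 → 32

Answer: 32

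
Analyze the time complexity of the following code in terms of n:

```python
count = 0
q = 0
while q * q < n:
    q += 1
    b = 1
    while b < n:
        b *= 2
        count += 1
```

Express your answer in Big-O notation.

Each loop level contributes: √n × log n. Multiplying the contributions gives O(√n log n).

Answer: O(√n log n)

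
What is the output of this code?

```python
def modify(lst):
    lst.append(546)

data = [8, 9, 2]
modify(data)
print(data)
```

Key concept: function modifies passed list.
Step by step:
`data = [8, 9, 2]` → data = [8, 9, 2]
`modify(data)` → data = [8, 9, 2, 546]
`print(data)` → prints [8, 9, 2, 546]

Answer: [8, 9, 2, 546]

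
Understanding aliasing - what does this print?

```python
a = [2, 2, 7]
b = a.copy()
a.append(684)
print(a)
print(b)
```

Key concept: list.copy() creates independent copy.
Step by step:
`a = [2, 2, 7]` → a = [2, 2, 7]
`b = a.copy()` → b = [2, 2, 7]
`a.append(684)` → a = [2, 2, 7, 684]
`print(a)` → prints [2, 2, 7, 684]
`print(b)` → prints [2, 2, 7]

Answer:
[2, 2, 7, 684]
[2, 2, 7]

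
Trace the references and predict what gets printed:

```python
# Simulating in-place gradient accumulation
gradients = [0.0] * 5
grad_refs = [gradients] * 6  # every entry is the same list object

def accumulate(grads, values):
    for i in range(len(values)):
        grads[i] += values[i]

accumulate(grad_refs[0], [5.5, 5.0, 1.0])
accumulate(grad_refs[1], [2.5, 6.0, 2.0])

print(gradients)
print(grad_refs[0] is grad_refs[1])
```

Key concept: gradient accumulation aliasing.
Step by step:
`gradients = [0.0] * 5` → gradients = [0.0, 0.0, 0.0, 0.0, 0.0]
`grad_refs = [gradients] * 6` → grad_refs = [[0.0, 0.0, 0.0, 0.0, 0.0], [0.0, 0.0, 0.0, 0.0, 0.0], [0.0, 0.0, 0.0, 0.0, 0.0], [0.0, 0.0, 0.0, 0.0, 0.0], [0.0, 0.0, 0.0, 0.0, 0.0], [0.0, 0.0, 0.0, 0.0, 0.0]]
`accumulate(grad_refs[0], [5.5, 5.0, 1.0])` → gradients = [5.5, 5.0, 1.0, 0.0, 0.0]; grad_refs = [[5.5, 5.0, 1.0, 0.0, 0.0], [5.5, 5.0, 1.0, 0.0, 0.0], [5.5, 5.0, 1.0, 0.0, 0.0], [5.5, 5.0, 1.0, 0.0, 0.0], [5.5, 5.0, 1.0, 0.0, 0.0], [5.5, 5.0, 1.0, 0.0, 0.0]]
`accumulate(grad_refs[1], [2.5, 6.0, 2.0])` → gradients = [8.0, 11.0, 3.0, 0.0, 0.0]; grad_refs = [[8.0, 11.0, 3.0, 0.0, 0.0], [8.0, 11.0, 3.0, 0.0, 0.0], [8.0, 11.0, 3.0, 0.0, 0.0], [8.0, 11.0, 3.0, 0.0, 0.0], [8.0, 11.0, 3.0, 0.0, 0.0], [8.0, 11.0, 3.0, 0.0, 0.0]]
`print(gradients)` → prints [8.0, 11.0, 3.0, 0.0, 0.0]
`print(grad_refs[0] is grad_refs[1])` → prints True

Answer:
[8.0, 11.0, 3.0, 0.0, 0.0]
True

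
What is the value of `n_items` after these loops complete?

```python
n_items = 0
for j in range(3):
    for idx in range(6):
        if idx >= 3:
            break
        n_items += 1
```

Inner breaks at 3, outer runs 3 times
`n_items` takes the values: 0 → 1 → 2 → 3 → 4 → 5 → 6 → 7 → 8 → 9

Answer: 9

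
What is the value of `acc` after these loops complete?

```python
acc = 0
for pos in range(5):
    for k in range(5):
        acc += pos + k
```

Sum of all pos+k for pos,k in 5x5
`acc` takes the values: 0 → 1 → 3 → 6 → 10 → 11 → 13 → 16 → 20 → 25 → 27 → 30 → 34 → 39 → 45 → 48 → 52 → 57 → 63 → 70 → 74 → 79 → 85 → 92 → 100

Answer: 100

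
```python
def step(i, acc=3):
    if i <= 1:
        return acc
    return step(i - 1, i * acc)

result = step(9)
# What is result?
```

Accumulator trace (n, acc): (9, 3) -> (8, 27) -> (7, 216) -> (6, 1512) -> (5, 9072) -> (4, 45360) -> (3, 181440) -> (2, 544320) -> (1, 1088640) -> return 1088640

Answer: 1088640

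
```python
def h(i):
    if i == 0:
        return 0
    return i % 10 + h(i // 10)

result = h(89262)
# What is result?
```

Sum of digits of 89262: 2 + 6 + 2 + 9 + 8 = 27

Answer: 27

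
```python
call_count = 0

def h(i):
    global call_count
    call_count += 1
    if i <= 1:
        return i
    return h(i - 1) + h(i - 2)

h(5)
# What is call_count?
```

Calls(i) = 1 + Calls(i-1) + Calls(i-2); Calls(0)=Calls(1)=1. For i=5 this gives 15.

Answer: 15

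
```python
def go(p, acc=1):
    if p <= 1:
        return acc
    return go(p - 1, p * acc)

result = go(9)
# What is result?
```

Accumulator trace (n, acc): (9, 1) -> (8, 9) -> (7, 72) -> (6, 504) -> (5, 3024) -> (4, 15120) -> (3, 60480) -> (2, 181440) -> (1, 362880) -> return 362880

Answer: 362880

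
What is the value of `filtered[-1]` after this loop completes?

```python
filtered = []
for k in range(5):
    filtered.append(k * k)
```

Last element of squares 0 to 4
`filtered` takes the values: [] → [0] → [0, 1] → [0, 1, 4] → [0, 1, 4, 9] → [0, 1, 4, 9, 16]
So `filtered[-1]` = 16

Answer: 16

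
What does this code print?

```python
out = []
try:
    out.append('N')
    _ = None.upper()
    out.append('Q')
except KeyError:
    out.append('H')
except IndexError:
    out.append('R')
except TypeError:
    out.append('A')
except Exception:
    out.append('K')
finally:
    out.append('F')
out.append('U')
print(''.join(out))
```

Execution trace: 'N' (try body) → 'K' (except Exception) → 'F' (finally) → 'U' (after the try/except). Output: NKFU

Answer: NKFU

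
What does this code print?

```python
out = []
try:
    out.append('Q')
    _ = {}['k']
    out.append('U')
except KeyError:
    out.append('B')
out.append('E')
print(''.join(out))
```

Execution trace: 'Q' (try body) → 'B' (except KeyError) → 'E' (after the try/except). Output: QBE

Answer: QBE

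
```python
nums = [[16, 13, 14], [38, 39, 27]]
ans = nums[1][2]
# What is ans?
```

Trace:
`nums = [[16, 13, 14], [38, 39, 27]]` → nums = [[16, 13, 14], [38, 39, 27]]
`ans = nums[1][2]` → ans = 27
So ans = 27

Answer: 27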